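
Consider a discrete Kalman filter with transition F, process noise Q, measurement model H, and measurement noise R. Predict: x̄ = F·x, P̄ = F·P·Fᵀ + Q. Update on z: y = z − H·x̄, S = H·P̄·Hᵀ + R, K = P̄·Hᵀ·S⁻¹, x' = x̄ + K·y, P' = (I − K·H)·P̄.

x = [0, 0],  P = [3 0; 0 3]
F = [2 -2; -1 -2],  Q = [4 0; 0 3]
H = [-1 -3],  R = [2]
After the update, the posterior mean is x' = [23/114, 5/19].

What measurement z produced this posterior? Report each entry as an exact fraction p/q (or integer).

z = [-1]

x̄ = F·x = [0, 0]
P̄ = F·P·Fᵀ + Q = [28 6; 6 18]
S = H·P̄·Hᵀ + R = [228]
K = P̄·Hᵀ·S⁻¹ = [-23/114; -5/19]
x' − x̄ = [23/114, 5/19] = K·y
y = (KᵀK)⁻¹·Kᵀ·(x' − x̄) = [-1]
z = y + H·x̄ = [-1] + [0] = [-1]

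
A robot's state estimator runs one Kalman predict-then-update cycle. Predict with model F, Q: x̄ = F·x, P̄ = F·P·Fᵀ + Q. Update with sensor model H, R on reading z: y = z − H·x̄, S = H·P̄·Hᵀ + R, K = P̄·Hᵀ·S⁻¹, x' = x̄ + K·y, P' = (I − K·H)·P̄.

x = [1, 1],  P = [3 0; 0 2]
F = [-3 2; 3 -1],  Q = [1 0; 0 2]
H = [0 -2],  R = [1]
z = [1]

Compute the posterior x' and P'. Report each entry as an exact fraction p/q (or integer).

x' = [37/25, -12/25]
P' = [656/125 -31/125; -31/125 31/125]

x̄ = F·x = [-1, 2]
P̄ = F·P·Fᵀ + Q = [36 -31; -31 31]
y = z − H·x̄ = [5]
S = H·P̄·Hᵀ + R = [125]
K = P̄·Hᵀ·S⁻¹ = [62/125; -62/125]
x' = x̄ + K·y = [37/25, -12/25]
P' = (I − K·H)·P̄ = [656/125 -31/125; -31/125 31/125]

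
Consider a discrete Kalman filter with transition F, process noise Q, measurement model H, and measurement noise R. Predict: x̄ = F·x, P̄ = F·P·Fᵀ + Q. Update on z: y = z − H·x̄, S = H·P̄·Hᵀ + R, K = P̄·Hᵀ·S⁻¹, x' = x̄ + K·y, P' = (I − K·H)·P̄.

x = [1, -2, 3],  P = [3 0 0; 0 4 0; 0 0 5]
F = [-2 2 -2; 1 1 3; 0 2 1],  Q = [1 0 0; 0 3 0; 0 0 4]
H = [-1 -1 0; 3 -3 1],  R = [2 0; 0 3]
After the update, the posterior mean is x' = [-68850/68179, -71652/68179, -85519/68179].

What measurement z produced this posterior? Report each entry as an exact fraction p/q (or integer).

x̄ = F·x = [-12, 8, -1]
P̄ = F·P·Fᵀ + Q = [49 -28 6; -28 55 23; 6 23 25]
S = H·P̄·Hᵀ + R = [50 -11; -11 1366]
K = P̄·Hᵀ·S⁻¹ = [-26079/68179 11619/68179; -39368/68179 -11597/68179; -39900/68179 -1619/68179]
x' − x̄ = [749298/68179, -617084/68179, -17340/68179] = K·y
y = (KᵀK)⁻¹·Kᵀ·(x' − x̄) = [-2, 60]
z = y + H·x̄ = [-2, 60] + [4, -61] = [2, -1]

z = [2, -1]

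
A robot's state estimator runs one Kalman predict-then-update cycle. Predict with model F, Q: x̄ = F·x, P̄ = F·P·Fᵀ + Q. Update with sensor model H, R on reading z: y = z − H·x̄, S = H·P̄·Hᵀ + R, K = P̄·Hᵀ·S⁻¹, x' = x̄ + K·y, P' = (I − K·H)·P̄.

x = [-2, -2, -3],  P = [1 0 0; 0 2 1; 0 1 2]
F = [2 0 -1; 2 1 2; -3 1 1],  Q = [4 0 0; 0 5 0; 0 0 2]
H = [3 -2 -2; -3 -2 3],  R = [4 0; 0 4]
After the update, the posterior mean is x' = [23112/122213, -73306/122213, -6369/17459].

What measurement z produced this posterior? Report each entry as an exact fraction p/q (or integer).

x̄ = F·x = [-1, -12, 1]
P̄ = F·P·Fᵀ + Q = [10 -1 -9; -1 23 3; -9 3 17]
S = H·P̄·Hᵀ + R = [398 -241; -241 453]
K = P̄·Hᵀ·S⁻¹ = [9395/122213 -9840/122213; -33109/122213 -26787/122213; -1857/17459 1787/17459]
x' − x̄ = [145325/122213, 1393250/122213, -23828/17459] = K·y
y = (KᵀK)⁻¹·Kᵀ·(x' − x̄) = [-17, -31]
z = y + H·x̄ = [-17, -31] + [19, 30] = [2, -1]

z = [2, -1]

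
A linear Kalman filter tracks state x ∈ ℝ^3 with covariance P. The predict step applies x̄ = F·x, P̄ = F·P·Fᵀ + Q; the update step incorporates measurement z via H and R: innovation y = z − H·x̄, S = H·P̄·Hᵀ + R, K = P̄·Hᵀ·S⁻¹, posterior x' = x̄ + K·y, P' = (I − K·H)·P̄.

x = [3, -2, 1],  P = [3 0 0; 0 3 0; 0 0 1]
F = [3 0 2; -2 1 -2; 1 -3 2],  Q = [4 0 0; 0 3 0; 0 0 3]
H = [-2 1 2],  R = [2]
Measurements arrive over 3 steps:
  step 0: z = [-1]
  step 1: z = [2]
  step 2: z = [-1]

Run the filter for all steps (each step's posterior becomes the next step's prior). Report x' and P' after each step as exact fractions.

step 0: x' = [83/10, -487/55, 2681/220], P' = [76/5 -68/5 217/10; -68/5 1014/55 -1248/55; 217/10 -1248/55 7299/220]
step 1: x' = [495025/23364, -190849/7788, 22303/649], P' = [1195268/5841 -448229/1947 206941/649; -448229/1947 172663/649 -235226/649; 206941/649 -235226/649 324048/649]
step 2: x' = [268429687/20552880, -57149318/3853665, 614982209/30829320], P' = [852105039/1712740 -724837504/1284555 1998759883/2569110; -724837504/1284555 2493596186/3853665 -3414875326/3853665; 1998759883/2569110 -3414875326/3853665 4697932451/3853665]

step 0: x̄ = F·x = [11, -10, 11]
step 0: P̄ = F·P·Fᵀ + Q = [35 -22 13; -22 22 -19; 13 -19 37]
step 0: y = z − H·x̄ = [9]
step 0: S = H·P̄·Hᵀ + R = [220]
step 0: K = P̄·Hᵀ·S⁻¹ = [-3/10; 7/55; 29/220]
step 0: x' = x̄ + K·y = [83/10, -487/55, 2681/220]
step 0: P' = (I − K·H)·P̄ = [76/5 -68/5 217/10; -68/5 1014/55 -1248/55; 217/10 -1248/55 7299/220]
step 1: x̄ = F·x = [542/11, -5481/110, 3258/55]
step 1: P̄ = F·P·Fᵀ + Q = [5873/11 -5798/11 6715/11; -5798/11 29354/55 -34394/55; 6715/11 -34394/55 41664/55]
step 1: y = z − H·x̄ = [319/10]
step 1: S = H·P̄·Hᵀ + R = [2124/5]
step 1: K = P̄·Hᵀ·S⁻¹ = [-935/1062; 281/354; -46/59]
step 1: x' = x̄ + K·y = [495025/23364, -190849/7788, 22303/649]
step 1: P' = (I − K·H)·P̄ = [1195268/5841 -448229/1947 206941/649; -448229/1947 172663/649 -235226/649; 206941/649 -235226/649 324048/649]
step 2: x̄ = F·x = [1030297/7788, -3168413/23364, 1909241/11682]
step 2: P̄ = F·P·Fᵀ + Q = [4977348/649 -15243385/1947 18318557/1947; -15243385/1947 46764926/5841 -56242060/5841; 18318557/1947 -56242060/5841 67786628/5841]
step 2: y = z − H·x̄ = [187763/2596]
step 2: S = H·P̄·Hᵀ + R = [1712740/649]
step 2: K = P̄·Hᵀ·S⁻¹ = [-2823453/1712740; 715031/428185; -1698897/856370]
step 2: x' = x̄ + K·y = [268429687/20552880, -57149318/3853665, 614982209/30829320]
step 2: P' = (I − K·H)·P̄ = [852105039/1712740 -724837504/1284555 1998759883/2569110; -724837504/1284555 2493596186/3853665 -3414875326/3853665; 1998759883/2569110 -3414875326/3853665 4697932451/3853665]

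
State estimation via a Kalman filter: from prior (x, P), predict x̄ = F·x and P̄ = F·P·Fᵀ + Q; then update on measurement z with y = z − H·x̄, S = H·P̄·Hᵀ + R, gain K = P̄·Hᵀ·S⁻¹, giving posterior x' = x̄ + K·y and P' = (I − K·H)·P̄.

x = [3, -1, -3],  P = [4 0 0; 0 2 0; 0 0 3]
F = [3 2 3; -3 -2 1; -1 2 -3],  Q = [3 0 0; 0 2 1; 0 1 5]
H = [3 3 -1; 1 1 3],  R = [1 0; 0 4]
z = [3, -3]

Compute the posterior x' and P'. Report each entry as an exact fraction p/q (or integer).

x̄ = F·x = [-2, -10, 4]
P̄ = F·P·Fᵀ + Q = [74 -35 -31; -35 49 -4; -31 -4 44]
y = z − H·x̄ = [43, -3]
S = H·P̄·Hᵀ + R = [732 -253; -253 243]
K = P̄·Hᵀ·S⁻¹ = [22302/113867 -2084/113867; 11684/113867 13102/113867; -614/5993 1753/5993]
x' = x̄ + K·y = [38816/5993, -35556/5993, -7689/5993]
P' = (I − K·H)·P̄ = [5012926/113867 -5007069/113867 -249/5993; -5007069/113867 5015815/113867 766/5993; -249/5993 766/5993 2165/5993]

x' = [38816/5993, -35556/5993, -7689/5993]
P' = [5012926/113867 -5007069/113867 -249/5993; -5007069/113867 5015815/113867 766/5993; -249/5993 766/5993 2165/5993]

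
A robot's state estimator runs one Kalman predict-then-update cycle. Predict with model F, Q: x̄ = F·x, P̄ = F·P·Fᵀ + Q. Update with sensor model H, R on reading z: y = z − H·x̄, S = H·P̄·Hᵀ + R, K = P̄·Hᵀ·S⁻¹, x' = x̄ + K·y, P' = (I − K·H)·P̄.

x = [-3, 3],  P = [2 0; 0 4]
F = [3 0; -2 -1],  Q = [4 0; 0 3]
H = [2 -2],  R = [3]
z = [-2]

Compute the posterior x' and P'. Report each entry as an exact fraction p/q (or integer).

x' = [-727/247, -447/247]
P' = [810/247 708/247; 708/247 789/247]

x̄ = F·x = [-9, 3]
P̄ = F·P·Fᵀ + Q = [22 -12; -12 15]
y = z − H·x̄ = [22]
S = H·P̄·Hᵀ + R = [247]
K = P̄·Hᵀ·S⁻¹ = [68/247; -54/247]
x' = x̄ + K·y = [-727/247, -447/247]
P' = (I − K·H)·P̄ = [810/247 708/247; 708/247 789/247]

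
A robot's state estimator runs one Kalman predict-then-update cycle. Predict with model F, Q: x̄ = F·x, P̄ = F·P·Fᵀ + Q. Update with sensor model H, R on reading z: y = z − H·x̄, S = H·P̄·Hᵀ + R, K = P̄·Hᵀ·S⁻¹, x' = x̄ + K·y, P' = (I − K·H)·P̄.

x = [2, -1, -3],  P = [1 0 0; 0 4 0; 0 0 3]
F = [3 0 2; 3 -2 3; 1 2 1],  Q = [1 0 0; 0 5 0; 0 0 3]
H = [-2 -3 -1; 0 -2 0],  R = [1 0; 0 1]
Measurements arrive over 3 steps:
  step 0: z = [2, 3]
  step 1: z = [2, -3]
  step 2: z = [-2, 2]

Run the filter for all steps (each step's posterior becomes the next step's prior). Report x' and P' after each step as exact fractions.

step 0: x̄ = F·x = [0, -1, -3]
step 0: P̄ = F·P·Fᵀ + Q = [22 27 9; 27 57 -4; 9 -4 23]
step 0: y = z − H·x̄ = [-4, 1]
step 0: S = H·P̄·Hᵀ + R = [961 442; 442 229]
step 0: K = P̄·Hᵀ·S⁻¹ = [-6818/24705 7334/24705; -221/24705 -11872/24705; -10177/24705 20506/24705]
step 0: x' = x̄ + K·y = [34606/24705, -35693/24705, -12901/24705]
step 0: P' = (I − K·H)·P̄ = [25934/24705 -3667/24705 -34049/24705; -3667/24705 5936/24705 -10253/24705; -34049/24705 -10253/24705 109034/24705]
step 1: x̄ = F·x = [78016/24705, 136501/24705, -49681/24705]
step 1: P̄ = F·P·Fᵀ + Q = [285659/24705 439889/24705 62611/24705; 439889/24705 916139/24705 121186/24705; 62611/24705 121186/24705 109049/24705]
step 1: y = z − H·x̄ = [565264/24705, 198887/24705]
step 1: S = H·P̄·Hᵀ + R = [15777869/24705 7498762/24705; 7498762/24705 3689261/24705]
step 1: K = P̄·Hᵀ·S⁻¹ = [-8231528/26678071 10369418/26678071; -3749381/80034213 -32128172/80034213; -15707641/80034213 26669246/80034213]
step 1: x' = x̄ + K·y = [-20616378/26678071, 32591031/26678071, -101881905/26678071]
step 1: P' = (I − K·H)·P̄ = [26817921/26678071 -5184709/26678071 -29850187/26678071; -5184709/26678071 16064086/80034213 -13334623/80034213; -29850187/26678071 -13334623/80034213 234812632/80034213]
step 2: x̄ = F·x = [-265612944/26678071, -22772469/1404109, -57316221/26678071]
step 2: P̄ = F·P·Fᵀ + Q = [668761876/80034213 49282342/4212327 116570494/80034213; 49282342/4212327 107188414/4212327 12036025/4212327; 116570494/80034213 12036025/4212327 324969256/80034213]
step 2: y = z − H·x̄ = [-277132712/3811153, -42736720/1404109]
step 2: S = H·P̄·Hᵀ + R = [1642096789/3811153 41158662/200587; 41158662/200587 432965983/4212327]
step 2: K = P̄·Hᵀ·S⁻¹ = [-53926453364/174746632813 67872554692/174746632813; -8211153069/174746632813 -70131300122/174746632813; -34033913201/174746632813 58226484844/174746632813]
step 2: x' = x̄ + K·y = [115681727664/174746632813, -102455925997/174746632813, 327152117721/174746632813]
step 2: P' = (I − K·H)·P̄ = [175827209620/174746632813 -33936277346/174746632813 -195919133838/174746632813; -33936277346/174746632813 35065650061/174746632813 -29113242422/174746632813; -195919133838/174746632813 -29113242422/174746632813 513211908143/174746632813]

step 0: x' = [34606/24705, -35693/24705, -12901/24705], P' = [25934/24705 -3667/24705 -34049/24705; -3667/24705 5936/24705 -10253/24705; -34049/24705 -10253/24705 109034/24705]
step 1: x' = [-20616378/26678071, 32591031/26678071, -101881905/26678071], P' = [26817921/26678071 -5184709/26678071 -29850187/26678071; -5184709/26678071 16064086/80034213 -13334623/80034213; -29850187/26678071 -13334623/80034213 234812632/80034213]
step 2: x' = [115681727664/174746632813, -102455925997/174746632813, 327152117721/174746632813], P' = [175827209620/174746632813 -33936277346/174746632813 -195919133838/174746632813; -33936277346/174746632813 35065650061/174746632813 -29113242422/174746632813; -195919133838/174746632813 -29113242422/174746632813 513211908143/174746632813]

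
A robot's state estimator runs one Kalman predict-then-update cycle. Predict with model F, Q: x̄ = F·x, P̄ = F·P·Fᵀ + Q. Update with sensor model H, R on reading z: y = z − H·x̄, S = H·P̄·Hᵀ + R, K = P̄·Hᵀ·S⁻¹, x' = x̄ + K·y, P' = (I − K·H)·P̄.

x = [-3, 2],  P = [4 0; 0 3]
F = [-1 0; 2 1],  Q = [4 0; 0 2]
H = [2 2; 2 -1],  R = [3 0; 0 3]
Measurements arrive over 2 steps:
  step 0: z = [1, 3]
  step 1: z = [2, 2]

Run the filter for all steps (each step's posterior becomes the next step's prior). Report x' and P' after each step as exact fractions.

step 0: x̄ = F·x = [3, -4]
step 0: P̄ = F·P·Fᵀ + Q = [8 -8; -8 21]
step 0: y = z − H·x̄ = [3, -7]
step 0: S = H·P̄·Hᵀ + R = [55 -26; -26 88]
step 0: K = P̄·Hᵀ·S⁻¹ = [52/347 110/347; 221/694 -453/1388]
step 0: x' = x̄ + K·y = [427/347, -1055/1388]
step 0: P' = (I − K·H)·P̄ = [136/347 -58/347; -58/347 895/1388]
step 1: x̄ = F·x = [-427/347, 2361/1388]
step 1: P̄ = F·P·Fᵀ + Q = [1524/347 -214/347; -214/347 4919/1388]
step 1: y = z − H·x̄ = [735/694, 8553/1388]
step 1: S = H·P̄·Hᵀ + R = [10344/347 6417/694; 6417/694 36891/1388]
step 1: K = P̄·Hᵀ·S⁻¹ = [136/845 2264/7605; 158/559 -1399/5031]
step 1: x' = x̄ + K·y = [151/195, 37/129]
step 1: P' = (I − K·H)·P̄ = [2876/7605 -16/117; -16/117 217/387]

step 0: x' = [427/347, -1055/1388], P' = [136/347 -58/347; -58/347 895/1388]
step 1: x' = [151/195, 37/129], P' = [2876/7605 -16/117; -16/117 217/387]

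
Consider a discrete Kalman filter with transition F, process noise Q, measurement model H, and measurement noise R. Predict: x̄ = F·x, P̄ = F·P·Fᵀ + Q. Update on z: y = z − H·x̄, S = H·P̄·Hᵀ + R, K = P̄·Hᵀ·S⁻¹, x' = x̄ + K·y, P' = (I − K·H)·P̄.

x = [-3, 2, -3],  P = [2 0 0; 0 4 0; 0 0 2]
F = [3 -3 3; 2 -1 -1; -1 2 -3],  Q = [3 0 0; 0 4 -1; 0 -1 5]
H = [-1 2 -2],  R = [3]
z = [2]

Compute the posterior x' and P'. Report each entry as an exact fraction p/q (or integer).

x' = [-702/53, 55/53, 368/53]
P' = [4701/106 42/53 -1176/53; 42/53 442/53 397/53; -1176/53 397/53 1021/53]

x̄ = F·x = [-24, -5, 16]
P̄ = F·P·Fᵀ + Q = [75 18 -48; 18 18 -7; -48 -7 41]
y = z − H·x̄ = [20]
S = H·P̄·Hᵀ + R = [106]
K = P̄·Hᵀ·S⁻¹ = [57/106; 16/53; -24/53]
x' = x̄ + K·y = [-702/53, 55/53, 368/53]
P' = (I − K·H)·P̄ = [4701/106 42/53 -1176/53; 42/53 442/53 397/53; -1176/53 397/53 1021/53]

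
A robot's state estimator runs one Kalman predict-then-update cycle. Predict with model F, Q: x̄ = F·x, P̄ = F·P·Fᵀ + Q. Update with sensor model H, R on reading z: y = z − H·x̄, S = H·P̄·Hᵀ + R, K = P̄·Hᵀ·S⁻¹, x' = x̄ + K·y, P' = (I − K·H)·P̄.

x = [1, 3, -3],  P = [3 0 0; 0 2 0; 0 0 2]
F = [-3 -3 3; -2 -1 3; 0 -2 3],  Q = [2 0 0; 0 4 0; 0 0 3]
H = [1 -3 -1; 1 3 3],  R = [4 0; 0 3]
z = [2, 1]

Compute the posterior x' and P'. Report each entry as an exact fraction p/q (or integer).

x' = [18390/9317, 1426/2541, -28598/27951]
P' = [129669/18634 3194/847 -107507/18634; 3194/847 668/231 -10366/2541; -107507/18634 -10366/2541 344095/55902]

x̄ = F·x = [-21, -14, -15]
P̄ = F·P·Fᵀ + Q = [65 42 30; 42 36 22; 30 22 29]
y = z − H·x̄ = [-34, 109]
S = H·P̄·Hᵀ + R = [242 -550; -550 1481]
K = P̄·Hᵀ·S⁻¹ = [6593/18634 272/847; -524/2541 16/231; 4385/55902 388/2541]
x' = x̄ + K·y = [18390/9317, 1426/2541, -28598/27951]
P' = (I − K·H)·P̄ = [129669/18634 3194/847 -107507/18634; 3194/847 668/231 -10366/2541; -107507/18634 -10366/2541 344095/55902]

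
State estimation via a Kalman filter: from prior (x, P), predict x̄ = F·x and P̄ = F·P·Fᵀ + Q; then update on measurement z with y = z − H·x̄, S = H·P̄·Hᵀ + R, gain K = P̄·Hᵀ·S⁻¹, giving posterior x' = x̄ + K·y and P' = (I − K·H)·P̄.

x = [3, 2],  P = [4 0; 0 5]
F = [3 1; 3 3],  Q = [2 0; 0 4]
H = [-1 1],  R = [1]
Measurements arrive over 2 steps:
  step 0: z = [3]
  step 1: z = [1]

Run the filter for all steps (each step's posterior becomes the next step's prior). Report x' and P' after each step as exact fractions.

step 0: x' = [289/27, 371/27], P' = [1097/27 1105/27; 1105/27 1139/27]
step 1: x' = [-260/73, -176/73], P' = [206452/4745 16562/365; 16562/365 17606/365]

step 0: x̄ = F·x = [11, 15]
step 0: P̄ = F·P·Fᵀ + Q = [43 51; 51 85]
step 0: y = z − H·x̄ = [-1]
step 0: S = H·P̄·Hᵀ + R = [27]
step 0: K = P̄·Hᵀ·S⁻¹ = [8/27; 34/27]
step 0: x' = x̄ + K·y = [289/27, 371/27]
step 0: P' = (I − K·H)·P̄ = [1097/27 1105/27; 1105/27 1139/27]
step 1: x̄ = F·x = [1238/27, 220/3]
step 1: P̄ = F·P·Fᵀ + Q = [17696/27 2950/3; 2950/3 1486]
step 1: y = z − H·x̄ = [-715/27]
step 1: S = H·P̄·Hᵀ + R = [4745/27]
step 1: K = P̄·Hᵀ·S⁻¹ = [8854/4745; 1044/365]
step 1: x' = x̄ + K·y = [-260/73, -176/73]
step 1: P' = (I − K·H)·P̄ = [206452/4745 16562/365; 16562/365 17606/365]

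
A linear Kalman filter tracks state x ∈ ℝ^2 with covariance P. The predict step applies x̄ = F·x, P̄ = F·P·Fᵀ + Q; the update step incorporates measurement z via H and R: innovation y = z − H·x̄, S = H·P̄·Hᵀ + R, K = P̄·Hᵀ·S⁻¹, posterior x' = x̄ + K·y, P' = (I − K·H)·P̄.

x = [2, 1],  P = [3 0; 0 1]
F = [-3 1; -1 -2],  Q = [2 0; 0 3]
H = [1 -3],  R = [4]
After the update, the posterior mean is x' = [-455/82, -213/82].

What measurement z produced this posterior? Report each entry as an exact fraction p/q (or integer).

z = [2]

x̄ = F·x = [-5, -4]
P̄ = F·P·Fᵀ + Q = [30 7; 7 10]
S = H·P̄·Hᵀ + R = [82]
K = P̄·Hᵀ·S⁻¹ = [9/82; -23/82]
x' − x̄ = [-45/82, 115/82] = K·y
y = (KᵀK)⁻¹·Kᵀ·(x' − x̄) = [-5]
z = y + H·x̄ = [-5] + [7] = [2]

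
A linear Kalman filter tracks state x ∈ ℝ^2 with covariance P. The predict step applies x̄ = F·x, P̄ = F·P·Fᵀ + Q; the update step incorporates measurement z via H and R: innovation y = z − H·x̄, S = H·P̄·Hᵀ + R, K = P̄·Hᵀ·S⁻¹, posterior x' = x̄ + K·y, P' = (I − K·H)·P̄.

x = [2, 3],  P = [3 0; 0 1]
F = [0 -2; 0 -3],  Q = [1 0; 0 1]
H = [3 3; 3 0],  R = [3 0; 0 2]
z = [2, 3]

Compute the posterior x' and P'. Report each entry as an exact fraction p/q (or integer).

x̄ = F·x = [-6, -9]
P̄ = F·P·Fᵀ + Q = [5 6; 6 10]
y = z − H·x̄ = [47, 21]
S = H·P̄·Hᵀ + R = [246 99; 99 47]
K = P̄·Hᵀ·S⁻¹ = [22/587 141/587; 158/587 -108/587]
x' = x̄ + K·y = [473/587, -125/587]
P' = (I − K·H)·P̄ = [94/587 -72/587; -72/587 230/587]

x' = [473/587, -125/587]
P' = [94/587 -72/587; -72/587 230/587]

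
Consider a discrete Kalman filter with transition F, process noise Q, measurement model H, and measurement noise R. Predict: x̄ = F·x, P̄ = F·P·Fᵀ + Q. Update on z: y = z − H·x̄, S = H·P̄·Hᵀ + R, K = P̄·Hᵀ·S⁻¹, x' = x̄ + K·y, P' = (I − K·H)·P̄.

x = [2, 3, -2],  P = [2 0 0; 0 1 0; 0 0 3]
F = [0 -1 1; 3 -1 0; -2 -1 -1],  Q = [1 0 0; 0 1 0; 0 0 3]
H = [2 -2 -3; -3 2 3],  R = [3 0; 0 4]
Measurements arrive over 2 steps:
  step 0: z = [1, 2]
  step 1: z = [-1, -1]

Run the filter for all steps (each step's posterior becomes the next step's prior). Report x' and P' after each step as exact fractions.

step 0: x̄ = F·x = [-5, 3, -5]
step 0: P̄ = F·P·Fᵀ + Q = [5 1 -2; 1 20 -11; -2 -11 15]
step 0: y = z − H·x̄ = [2, -4]
step 0: S = H·P̄·Hᵀ + R = [122 -133; -133 156]
step 0: K = P̄·Hᵀ·S⁻¹ = [-343/1343 -456/1343; -248/1343 -177/1343; -355/1343 -53/1343]
step 0: x' = x̄ + K·y = [-5577/1343, 4241/1343, -7213/1343]
step 0: P' = (I − K·H)·P̄ = [2853/1343 1452/1343 1277/1343; 1452/1343 26328/1343 -16336/1343; 1277/1343 -16336/1343 12097/1343]
step 1: x̄ = F·x = [-11454/1343, -20972/1343, 14126/1343]
step 1: P̄ = F·P·Fᵀ + Q = [72440/1343 42139/1343 14581/1343; 42139/1343 44636/1343 -12409/1343; 14581/1343 -12409/1343 32110/1343]
step 1: y = z − H·x̄ = [21999/1343, -36139/1343]
step 1: S = H·P̄·Hᵀ + R = [100331/1343 -113161/1343; -113161/1343 207832/1343]
step 1: K = P̄·Hᵀ·S⁻¹ = [-4915357/5991497 -5250690/5991497; -1278452/5991497 -2840133/5991497; -4213937/5991497 -1493877/5991497]
step 1: x' = x̄ + K·y = [9676203/5991497, -38078015/5991497, 34192634/5991497]
step 1: P' = (I − K·H)·P̄ = [35748831/5991497 15195888/5991497 18617319/5991497; 15195888/5991497 72537924/5991497 -36949572/5991497; 18617319/5991497 -36949572/5991497 41258531/5991497]

step 0: x' = [-5577/1343, 4241/1343, -7213/1343], P' = [2853/1343 1452/1343 1277/1343; 1452/1343 26328/1343 -16336/1343; 1277/1343 -16336/1343 12097/1343]
step 1: x' = [9676203/5991497, -38078015/5991497, 34192634/5991497], P' = [35748831/5991497 15195888/5991497 18617319/5991497; 15195888/5991497 72537924/5991497 -36949572/5991497; 18617319/5991497 -36949572/5991497 41258531/5991497]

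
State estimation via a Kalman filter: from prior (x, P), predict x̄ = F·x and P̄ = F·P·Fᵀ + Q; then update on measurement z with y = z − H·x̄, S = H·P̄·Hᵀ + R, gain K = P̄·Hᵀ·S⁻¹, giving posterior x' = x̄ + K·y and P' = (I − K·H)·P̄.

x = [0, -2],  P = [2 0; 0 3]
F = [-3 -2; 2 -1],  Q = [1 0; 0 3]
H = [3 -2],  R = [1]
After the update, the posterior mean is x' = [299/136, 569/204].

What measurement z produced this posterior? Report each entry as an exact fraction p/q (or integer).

z = [1]

x̄ = F·x = [4, 2]
P̄ = F·P·Fᵀ + Q = [31 -6; -6 14]
S = H·P̄·Hᵀ + R = [408]
K = P̄·Hᵀ·S⁻¹ = [35/136; -23/204]
x' − x̄ = [-245/136, 161/204] = K·y
y = (KᵀK)⁻¹·Kᵀ·(x' − x̄) = [-7]
z = y + H·x̄ = [-7] + [8] = [1]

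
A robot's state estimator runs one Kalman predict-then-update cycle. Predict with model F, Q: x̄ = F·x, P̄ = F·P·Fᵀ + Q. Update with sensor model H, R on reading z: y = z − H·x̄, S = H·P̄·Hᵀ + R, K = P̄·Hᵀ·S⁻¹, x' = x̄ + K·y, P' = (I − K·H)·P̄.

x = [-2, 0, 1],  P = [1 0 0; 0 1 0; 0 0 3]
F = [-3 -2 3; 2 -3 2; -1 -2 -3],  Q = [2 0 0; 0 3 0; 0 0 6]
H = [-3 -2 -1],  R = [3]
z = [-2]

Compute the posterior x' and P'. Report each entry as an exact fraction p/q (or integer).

x̄ = F·x = [9, -2, -1]
P̄ = F·P·Fᵀ + Q = [42 18 -20; 18 28 -14; -20 -14 38]
y = z − H·x̄ = [20]
S = H·P̄·Hᵀ + R = [571]
K = P̄·Hᵀ·S⁻¹ = [-142/571; -96/571; 50/571]
x' = x̄ + K·y = [2299/571, -3062/571, 429/571]
P' = (I − K·H)·P̄ = [3818/571 -3354/571 -4320/571; -3354/571 6772/571 -3194/571; -4320/571 -3194/571 19198/571]

x' = [2299/571, -3062/571, 429/571]
P' = [3818/571 -3354/571 -4320/571; -3354/571 6772/571 -3194/571; -4320/571 -3194/571 19198/571]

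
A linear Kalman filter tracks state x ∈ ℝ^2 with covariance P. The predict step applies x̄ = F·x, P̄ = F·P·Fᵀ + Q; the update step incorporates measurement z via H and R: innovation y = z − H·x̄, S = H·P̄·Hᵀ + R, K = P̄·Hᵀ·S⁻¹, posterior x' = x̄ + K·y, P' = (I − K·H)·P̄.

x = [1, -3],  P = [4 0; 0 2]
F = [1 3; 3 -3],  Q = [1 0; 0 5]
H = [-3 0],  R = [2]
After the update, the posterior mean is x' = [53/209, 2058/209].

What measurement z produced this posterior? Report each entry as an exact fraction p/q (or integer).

x̄ = F·x = [-8, 12]
P̄ = F·P·Fᵀ + Q = [23 -6; -6 59]
S = H·P̄·Hᵀ + R = [209]
K = P̄·Hᵀ·S⁻¹ = [-69/209; 18/209]
x' − x̄ = [1725/209, -450/209] = K·y
y = (KᵀK)⁻¹·Kᵀ·(x' − x̄) = [-25]
z = y + H·x̄ = [-25] + [24] = [-1]

z = [-1]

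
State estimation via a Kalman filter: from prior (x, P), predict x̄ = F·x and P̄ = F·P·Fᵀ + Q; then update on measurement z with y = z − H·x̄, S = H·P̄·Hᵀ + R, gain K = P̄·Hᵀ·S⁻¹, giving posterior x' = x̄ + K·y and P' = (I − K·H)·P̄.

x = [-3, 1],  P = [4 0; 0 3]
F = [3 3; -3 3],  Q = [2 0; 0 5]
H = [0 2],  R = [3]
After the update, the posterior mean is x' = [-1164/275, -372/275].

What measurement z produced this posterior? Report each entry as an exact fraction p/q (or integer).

z = [-3]

x̄ = F·x = [-6, 12]
P̄ = F·P·Fᵀ + Q = [65 -9; -9 68]
S = H·P̄·Hᵀ + R = [275]
K = P̄·Hᵀ·S⁻¹ = [-18/275; 136/275]
x' − x̄ = [486/275, -3672/275] = K·y
y = (KᵀK)⁻¹·Kᵀ·(x' − x̄) = [-27]
z = y + H·x̄ = [-27] + [24] = [-3]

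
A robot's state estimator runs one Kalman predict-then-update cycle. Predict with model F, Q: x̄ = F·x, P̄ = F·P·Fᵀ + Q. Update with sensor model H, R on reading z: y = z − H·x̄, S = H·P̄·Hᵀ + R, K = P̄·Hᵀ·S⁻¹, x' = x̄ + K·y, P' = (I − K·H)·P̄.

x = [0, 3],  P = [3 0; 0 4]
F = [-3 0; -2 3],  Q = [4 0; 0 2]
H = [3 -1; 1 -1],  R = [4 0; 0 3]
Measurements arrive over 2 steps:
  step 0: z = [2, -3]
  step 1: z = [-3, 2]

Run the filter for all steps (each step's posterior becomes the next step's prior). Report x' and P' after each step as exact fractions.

step 0: x' = [15047/5759, 34031/5759], P' = [8954/5759 16154/5759; 16154/5759 38606/5759]
step 1: x' = [-9835353/7848799, -11851628/7848799], P' = [8169846/7848799 13467954/7848799; 13467954/7848799 34633002/7848799]

step 0: x̄ = F·x = [0, 9]
step 0: P̄ = F·P·Fᵀ + Q = [31 18; 18 50]
step 0: y = z − H·x̄ = [11, 6]
step 0: S = H·P̄·Hᵀ + R = [225 71; 71 48]
step 0: K = P̄·Hᵀ·S⁻¹ = [2677/5759 -2400/5759; 2464/5759 -7484/5759]
step 0: x' = x̄ + K·y = [15047/5759, 34031/5759]
step 0: P' = (I − K·H)·P̄ = [8954/5759 16154/5759; 16154/5759 38606/5759]
step 1: x̄ = F·x = [-45141/5759, 71999/5759]
step 1: P̄ = F·P·Fᵀ + Q = [103622/5759 -91662/5759; -91662/5759 200940/5759]
step 1: y = z − H·x̄ = [190145/5759, 128658/5759]
step 1: S = H·P̄·Hᵀ + R = [1706546/5759 878454/5759; 878454/5759 505163/5759]
step 1: K = P̄·Hᵀ·S⁻¹ = [2760396/7848799 -1766036/7848799; 1442715/7848799 -7055016/7848799]
step 1: x' = x̄ + K·y = [-9835353/7848799, -11851628/7848799]
step 1: P' = (I − K·H)·P̄ = [8169846/7848799 13467954/7848799; 13467954/7848799 34633002/7848799]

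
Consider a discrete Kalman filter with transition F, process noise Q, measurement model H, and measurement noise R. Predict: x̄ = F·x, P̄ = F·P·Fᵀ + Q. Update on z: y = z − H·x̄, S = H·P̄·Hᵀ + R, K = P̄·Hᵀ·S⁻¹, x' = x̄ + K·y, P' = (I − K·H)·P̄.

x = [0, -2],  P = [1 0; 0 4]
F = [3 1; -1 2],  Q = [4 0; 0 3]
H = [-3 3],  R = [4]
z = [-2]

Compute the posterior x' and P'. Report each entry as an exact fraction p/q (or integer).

x̄ = F·x = [-2, -4]
P̄ = F·P·Fᵀ + Q = [17 5; 5 20]
y = z − H·x̄ = [4]
S = H·P̄·Hᵀ + R = [247]
K = P̄·Hᵀ·S⁻¹ = [-36/247; 45/247]
x' = x̄ + K·y = [-638/247, -808/247]
P' = (I − K·H)·P̄ = [2903/247 2855/247; 2855/247 2915/247]

x' = [-638/247, -808/247]
P' = [2903/247 2855/247; 2855/247 2915/247]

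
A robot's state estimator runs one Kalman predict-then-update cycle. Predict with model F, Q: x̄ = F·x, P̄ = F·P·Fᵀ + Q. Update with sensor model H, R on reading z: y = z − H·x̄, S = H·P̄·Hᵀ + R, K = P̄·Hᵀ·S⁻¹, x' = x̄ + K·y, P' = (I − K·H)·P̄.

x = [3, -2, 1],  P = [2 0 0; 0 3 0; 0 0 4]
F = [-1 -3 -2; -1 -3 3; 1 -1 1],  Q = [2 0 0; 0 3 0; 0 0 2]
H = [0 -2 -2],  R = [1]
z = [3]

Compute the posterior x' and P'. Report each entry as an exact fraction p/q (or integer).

x̄ = F·x = [1, 6, 6]
P̄ = F·P·Fᵀ + Q = [47 5 -1; 5 68 19; -1 19 11]
y = z − H·x̄ = [27]
S = H·P̄·Hᵀ + R = [469]
K = P̄·Hᵀ·S⁻¹ = [-8/469; -174/469; -60/469]
x' = x̄ + K·y = [253/469, -1884/469, 1194/469]
P' = (I − K·H)·P̄ = [21979/469 953/469 -949/469; 953/469 1616/469 -1529/469; -949/469 -1529/469 1559/469]

x' = [253/469, -1884/469, 1194/469]
P' = [21979/469 953/469 -949/469; 953/469 1616/469 -1529/469; -949/469 -1529/469 1559/469]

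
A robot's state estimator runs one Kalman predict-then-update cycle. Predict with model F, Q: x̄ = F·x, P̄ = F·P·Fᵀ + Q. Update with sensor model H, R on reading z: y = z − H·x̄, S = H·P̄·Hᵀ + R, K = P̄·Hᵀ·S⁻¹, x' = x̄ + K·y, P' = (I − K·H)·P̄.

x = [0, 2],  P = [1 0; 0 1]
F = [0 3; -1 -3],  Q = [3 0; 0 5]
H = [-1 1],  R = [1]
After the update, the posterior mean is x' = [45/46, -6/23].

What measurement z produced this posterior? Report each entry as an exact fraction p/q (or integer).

z = [-1]

x̄ = F·x = [6, -6]
P̄ = F·P·Fᵀ + Q = [12 -9; -9 15]
S = H·P̄·Hᵀ + R = [46]
K = P̄·Hᵀ·S⁻¹ = [-21/46; 12/23]
x' − x̄ = [-231/46, 132/23] = K·y
y = (KᵀK)⁻¹·Kᵀ·(x' − x̄) = [11]
z = y + H·x̄ = [11] + [-12] = [-1]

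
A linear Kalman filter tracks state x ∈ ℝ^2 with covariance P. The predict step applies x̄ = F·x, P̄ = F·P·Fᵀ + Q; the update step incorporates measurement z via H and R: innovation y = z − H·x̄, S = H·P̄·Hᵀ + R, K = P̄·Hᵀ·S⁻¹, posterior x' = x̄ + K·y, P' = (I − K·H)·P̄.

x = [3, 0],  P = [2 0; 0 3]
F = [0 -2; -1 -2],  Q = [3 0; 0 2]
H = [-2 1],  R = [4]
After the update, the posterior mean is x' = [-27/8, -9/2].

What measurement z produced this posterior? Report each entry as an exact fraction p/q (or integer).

z = [3]

x̄ = F·x = [0, -3]
P̄ = F·P·Fᵀ + Q = [15 12; 12 16]
S = H·P̄·Hᵀ + R = [32]
K = P̄·Hᵀ·S⁻¹ = [-9/16; -1/4]
x' − x̄ = [-27/8, -3/2] = K·y
y = (KᵀK)⁻¹·Kᵀ·(x' − x̄) = [6]
z = y + H·x̄ = [6] + [-3] = [3]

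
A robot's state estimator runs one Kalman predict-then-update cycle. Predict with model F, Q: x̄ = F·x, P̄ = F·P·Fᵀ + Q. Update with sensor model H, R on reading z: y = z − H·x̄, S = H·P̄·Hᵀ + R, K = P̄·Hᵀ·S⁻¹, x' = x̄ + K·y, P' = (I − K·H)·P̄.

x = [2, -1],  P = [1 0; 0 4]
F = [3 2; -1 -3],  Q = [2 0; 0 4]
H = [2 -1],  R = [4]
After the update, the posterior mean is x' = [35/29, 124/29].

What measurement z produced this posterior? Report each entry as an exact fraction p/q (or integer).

x̄ = F·x = [4, 1]
P̄ = F·P·Fᵀ + Q = [27 -27; -27 41]
S = H·P̄·Hᵀ + R = [261]
K = P̄·Hᵀ·S⁻¹ = [9/29; -95/261]
x' − x̄ = [-81/29, 95/29] = K·y
y = (KᵀK)⁻¹·Kᵀ·(x' − x̄) = [-9]
z = y + H·x̄ = [-9] + [7] = [-2]

z = [-2]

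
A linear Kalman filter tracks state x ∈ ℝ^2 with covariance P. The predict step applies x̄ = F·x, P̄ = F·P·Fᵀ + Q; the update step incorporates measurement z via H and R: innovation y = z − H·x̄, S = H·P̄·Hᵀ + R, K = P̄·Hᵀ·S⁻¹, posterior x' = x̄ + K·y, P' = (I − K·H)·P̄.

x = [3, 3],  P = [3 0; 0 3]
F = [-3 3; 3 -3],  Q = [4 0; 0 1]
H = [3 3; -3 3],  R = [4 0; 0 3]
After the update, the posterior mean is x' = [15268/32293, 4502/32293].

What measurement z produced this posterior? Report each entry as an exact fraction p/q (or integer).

z = [2, -1]

x̄ = F·x = [0, 0]
P̄ = F·P·Fᵀ + Q = [58 -54; -54 55]
S = H·P̄·Hᵀ + R = [49 -27; -27 1992]
K = P̄·Hᵀ·S⁻¹ = [4944/32293 -5380/32293; 4935/32293 5368/32293]
x' − x̄ = [15268/32293, 4502/32293] = K·y
y = (KᵀK)⁻¹·Kᵀ·(x' − x̄) = [2, -1]
z = y + H·x̄ = [2, -1] + [0, 0] = [2, -1]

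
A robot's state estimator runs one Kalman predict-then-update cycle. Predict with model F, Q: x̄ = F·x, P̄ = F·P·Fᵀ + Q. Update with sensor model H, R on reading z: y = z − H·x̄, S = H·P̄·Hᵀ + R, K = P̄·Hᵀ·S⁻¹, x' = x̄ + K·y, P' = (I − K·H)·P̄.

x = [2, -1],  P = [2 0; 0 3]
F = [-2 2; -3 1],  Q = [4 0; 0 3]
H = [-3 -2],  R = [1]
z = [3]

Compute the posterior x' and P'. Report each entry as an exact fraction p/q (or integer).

x̄ = F·x = [-6, -7]
P̄ = F·P·Fᵀ + Q = [24 18; 18 24]
y = z − H·x̄ = [-29]
S = H·P̄·Hᵀ + R = [529]
K = P̄·Hᵀ·S⁻¹ = [-108/529; -102/529]
x' = x̄ + K·y = [-42/529, -745/529]
P' = (I − K·H)·P̄ = [1032/529 -1494/529; -1494/529 2292/529]

x' = [-42/529, -745/529]
P' = [1032/529 -1494/529; -1494/529 2292/529]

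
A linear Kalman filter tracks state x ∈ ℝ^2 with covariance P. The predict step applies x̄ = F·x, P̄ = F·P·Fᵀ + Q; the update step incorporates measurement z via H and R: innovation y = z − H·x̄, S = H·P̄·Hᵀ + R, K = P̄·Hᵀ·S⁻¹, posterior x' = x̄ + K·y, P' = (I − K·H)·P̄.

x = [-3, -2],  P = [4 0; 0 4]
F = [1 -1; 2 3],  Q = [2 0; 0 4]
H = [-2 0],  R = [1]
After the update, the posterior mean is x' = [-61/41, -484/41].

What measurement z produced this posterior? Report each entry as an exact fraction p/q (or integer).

z = [3]

x̄ = F·x = [-1, -12]
P̄ = F·P·Fᵀ + Q = [10 -4; -4 56]
S = H·P̄·Hᵀ + R = [41]
K = P̄·Hᵀ·S⁻¹ = [-20/41; 8/41]
x' − x̄ = [-20/41, 8/41] = K·y
y = (KᵀK)⁻¹·Kᵀ·(x' − x̄) = [1]
z = y + H·x̄ = [1] + [2] = [3]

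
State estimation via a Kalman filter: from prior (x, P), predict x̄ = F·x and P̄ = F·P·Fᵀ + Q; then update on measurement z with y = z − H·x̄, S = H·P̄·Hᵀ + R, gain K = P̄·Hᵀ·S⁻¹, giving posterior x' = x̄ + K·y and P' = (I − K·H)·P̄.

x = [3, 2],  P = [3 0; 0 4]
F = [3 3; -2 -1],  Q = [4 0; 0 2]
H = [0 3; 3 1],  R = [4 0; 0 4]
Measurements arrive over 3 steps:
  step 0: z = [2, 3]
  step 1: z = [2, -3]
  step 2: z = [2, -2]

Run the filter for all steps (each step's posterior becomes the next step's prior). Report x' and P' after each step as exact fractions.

step 0: x̄ = F·x = [15, -8]
step 0: P̄ = F·P·Fᵀ + Q = [67 -30; -30 18]
step 0: y = z − H·x̄ = [26, -34]
step 0: S = H·P̄·Hᵀ + R = [166 -216; -216 445]
step 0: K = P̄·Hᵀ·S⁻¹ = [-1557/13607 4473/13607; 4239/13607 -144/13607]
step 0: x' = x̄ + K·y = [11541/13607, 6254/13607]
step 0: P' = (I − K·H)·P̄ = [6656/13607 -2076/13607; -2076/13607 5652/13607]
step 1: x̄ = F·x = [53385/13607, -29336/13607]
step 1: P̄ = F·P·Fᵀ + Q = [127832/13607 -38208/13607; -38208/13607 51186/13607]
step 1: y = z − H·x̄ = [115222/13607, -171640/13607]
step 1: S = H·P̄·Hᵀ + R = [515102/13607 -190314/13607; -190314/13607 1026854/13607]
step 1: K = P̄·Hᵀ·S⁻¹ = [-238797/2263151 716745/2263151; 1337625/4526302 -31719/4526302]
step 1: x' = x̄ + K·y = [-2184057/2263151, 984217/2263151]
step 1: P' = (I − K·H)·P̄ = [1061792/2263151 -318396/2263151; -318396/2263151 891750/2263151]
step 2: x̄ = F·x = [-3599520/2263151, 307627/205741]
step 2: P̄ = F·P·Fᵀ + Q = [20903354/2263151 -561858/205741; -561858/205741 762876/205741]
step 2: y = z − H·x̄ = [-511399/205741, 2888361/2263151]
step 2: S = H·P̄·Hᵀ + R = [7688848/205741 -2768094/205741; -2768094/205741 168491798/2263151]
step 2: K = P̄·Hᵀ·S⁻¹ = [-154959489/1471780097 465784149/1471780097; 434429433/1471780097 -10149678/1471780097]
step 2: x' = x̄ + K·y = [-1361217930/1471780097, 1107836714/1471780097]
step 2: P' = (I − K·H)·P̄ = [689916416/1471780097 -206612652/1471780097; -206612652/1471780097 579239244/1471780097]

step 0: x' = [11541/13607, 6254/13607], P' = [6656/13607 -2076/13607; -2076/13607 5652/13607]
step 1: x' = [-2184057/2263151, 984217/2263151], P' = [1061792/2263151 -318396/2263151; -318396/2263151 891750/2263151]
step 2: x' = [-1361217930/1471780097, 1107836714/1471780097], P' = [689916416/1471780097 -206612652/1471780097; -206612652/1471780097 579239244/1471780097]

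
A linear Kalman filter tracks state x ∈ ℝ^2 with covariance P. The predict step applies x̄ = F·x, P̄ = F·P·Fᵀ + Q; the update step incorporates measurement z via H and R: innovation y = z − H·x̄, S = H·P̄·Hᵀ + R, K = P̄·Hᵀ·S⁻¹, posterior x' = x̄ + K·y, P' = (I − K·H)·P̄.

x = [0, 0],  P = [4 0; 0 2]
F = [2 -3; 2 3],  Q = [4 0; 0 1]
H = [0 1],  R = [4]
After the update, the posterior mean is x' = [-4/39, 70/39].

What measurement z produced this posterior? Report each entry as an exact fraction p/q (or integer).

z = [2]

x̄ = F·x = [0, 0]
P̄ = F·P·Fᵀ + Q = [38 -2; -2 35]
S = H·P̄·Hᵀ + R = [39]
K = P̄·Hᵀ·S⁻¹ = [-2/39; 35/39]
x' − x̄ = [-4/39, 70/39] = K·y
y = (KᵀK)⁻¹·Kᵀ·(x' − x̄) = [2]
z = y + H·x̄ = [2] + [0] = [2]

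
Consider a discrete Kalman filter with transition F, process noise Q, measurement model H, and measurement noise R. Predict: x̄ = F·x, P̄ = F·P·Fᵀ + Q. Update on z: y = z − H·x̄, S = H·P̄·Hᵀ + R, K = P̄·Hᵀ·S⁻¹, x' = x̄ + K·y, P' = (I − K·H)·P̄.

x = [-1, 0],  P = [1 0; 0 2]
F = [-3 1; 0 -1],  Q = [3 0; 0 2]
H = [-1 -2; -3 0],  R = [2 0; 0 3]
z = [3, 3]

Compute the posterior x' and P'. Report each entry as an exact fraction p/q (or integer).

x' = [-58/61, -51/61]
P' = [59/183 -9/61; -9/61 31/61]

x̄ = F·x = [3, 0]
P̄ = F·P·Fᵀ + Q = [14 -2; -2 4]
y = z − H·x̄ = [6, 12]
S = H·P̄·Hᵀ + R = [24 30; 30 129]
K = P̄·Hᵀ·S⁻¹ = [-5/366 -59/183; -53/122 9/61]
x' = x̄ + K·y = [-58/61, -51/61]
P' = (I − K·H)·P̄ = [59/183 -9/61; -9/61 31/61]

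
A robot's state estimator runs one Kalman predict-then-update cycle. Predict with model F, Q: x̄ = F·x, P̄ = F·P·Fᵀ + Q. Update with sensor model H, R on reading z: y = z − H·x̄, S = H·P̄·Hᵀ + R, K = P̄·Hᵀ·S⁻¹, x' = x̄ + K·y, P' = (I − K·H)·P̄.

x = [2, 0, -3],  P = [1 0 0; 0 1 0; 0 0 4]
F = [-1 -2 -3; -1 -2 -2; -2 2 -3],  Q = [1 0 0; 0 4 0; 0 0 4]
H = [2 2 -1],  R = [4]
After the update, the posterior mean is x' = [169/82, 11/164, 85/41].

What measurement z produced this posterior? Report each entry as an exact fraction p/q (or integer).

x̄ = F·x = [7, 4, 5]
P̄ = F·P·Fᵀ + Q = [42 29 34; 29 25 22; 34 22 48]
S = H·P̄·Hᵀ + R = [328]
K = P̄·Hᵀ·S⁻¹ = [27/82; 43/164; 8/41]
x' − x̄ = [-405/82, -645/164, -120/41] = K·y
y = (KᵀK)⁻¹·Kᵀ·(x' − x̄) = [-15]
z = y + H·x̄ = [-15] + [17] = [2]

z = [2]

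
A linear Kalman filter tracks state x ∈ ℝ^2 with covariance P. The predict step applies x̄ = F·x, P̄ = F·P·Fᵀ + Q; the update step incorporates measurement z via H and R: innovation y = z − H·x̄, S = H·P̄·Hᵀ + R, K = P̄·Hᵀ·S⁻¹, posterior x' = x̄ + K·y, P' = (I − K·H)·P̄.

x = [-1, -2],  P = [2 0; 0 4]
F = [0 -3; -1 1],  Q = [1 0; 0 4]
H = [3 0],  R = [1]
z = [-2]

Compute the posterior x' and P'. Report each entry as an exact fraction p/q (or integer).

x̄ = F·x = [6, -1]
P̄ = F·P·Fᵀ + Q = [37 -12; -12 10]
y = z − H·x̄ = [-20]
S = H·P̄·Hᵀ + R = [334]
K = P̄·Hᵀ·S⁻¹ = [111/334; -18/167]
x' = x̄ + K·y = [-108/167, 193/167]
P' = (I − K·H)·P̄ = [37/334 -6/167; -6/167 1022/167]

x' = [-108/167, 193/167]
P' = [37/334 -6/167; -6/167 1022/167]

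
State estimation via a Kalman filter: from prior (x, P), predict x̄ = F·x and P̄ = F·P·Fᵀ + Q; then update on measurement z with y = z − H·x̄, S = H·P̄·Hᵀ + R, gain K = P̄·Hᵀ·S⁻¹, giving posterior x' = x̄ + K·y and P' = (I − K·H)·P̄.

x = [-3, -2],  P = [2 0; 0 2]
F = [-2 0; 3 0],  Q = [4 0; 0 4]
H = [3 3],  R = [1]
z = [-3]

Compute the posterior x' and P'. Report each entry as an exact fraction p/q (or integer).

x' = [6, -639/91]
P' = [12 -12; -12 1102/91]

x̄ = F·x = [6, -9]
P̄ = F·P·Fᵀ + Q = [12 -12; -12 22]
y = z − H·x̄ = [6]
S = H·P̄·Hᵀ + R = [91]
K = P̄·Hᵀ·S⁻¹ = [0; 30/91]
x' = x̄ + K·y = [6, -639/91]
P' = (I − K·H)·P̄ = [12 -12; -12 1102/91]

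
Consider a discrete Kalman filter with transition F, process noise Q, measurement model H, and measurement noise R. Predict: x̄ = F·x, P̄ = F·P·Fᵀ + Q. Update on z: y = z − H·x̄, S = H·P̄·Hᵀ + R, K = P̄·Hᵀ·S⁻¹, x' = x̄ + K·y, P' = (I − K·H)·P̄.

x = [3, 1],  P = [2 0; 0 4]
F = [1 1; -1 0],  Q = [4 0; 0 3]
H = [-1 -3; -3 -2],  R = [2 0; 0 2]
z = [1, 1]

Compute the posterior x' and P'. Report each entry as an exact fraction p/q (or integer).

x̄ = F·x = [4, -3]
P̄ = F·P·Fᵀ + Q = [10 -2; -2 5]
y = z − H·x̄ = [-4, 7]
S = H·P̄·Hᵀ + R = [45 38; 38 88]
K = P̄·Hᵀ·S⁻¹ = [159/629 -509/1258; -248/629 157/1258]
x' = x̄ + K·y = [197/1258, -691/1258]
P' = (I − K·H)·P̄ = [309/629 -209/629; -209/629 235/629]

x' = [197/1258, -691/1258]
P' = [309/629 -209/629; -209/629 235/629]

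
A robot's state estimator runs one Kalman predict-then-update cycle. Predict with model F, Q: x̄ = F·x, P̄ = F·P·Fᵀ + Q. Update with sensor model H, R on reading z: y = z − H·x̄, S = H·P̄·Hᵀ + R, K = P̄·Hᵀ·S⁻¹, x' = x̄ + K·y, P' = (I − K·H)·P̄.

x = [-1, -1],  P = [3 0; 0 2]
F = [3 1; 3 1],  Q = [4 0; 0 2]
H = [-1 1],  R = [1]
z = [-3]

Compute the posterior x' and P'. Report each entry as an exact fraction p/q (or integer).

x' = [-16/7, -34/7]
P' = [215/7 211/7; 211/7 213/7]

x̄ = F·x = [-4, -4]
P̄ = F·P·Fᵀ + Q = [33 29; 29 31]
y = z − H·x̄ = [-3]
S = H·P̄·Hᵀ + R = [7]
K = P̄·Hᵀ·S⁻¹ = [-4/7; 2/7]
x' = x̄ + K·y = [-16/7, -34/7]
P' = (I − K·H)·P̄ = [215/7 211/7; 211/7 213/7]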